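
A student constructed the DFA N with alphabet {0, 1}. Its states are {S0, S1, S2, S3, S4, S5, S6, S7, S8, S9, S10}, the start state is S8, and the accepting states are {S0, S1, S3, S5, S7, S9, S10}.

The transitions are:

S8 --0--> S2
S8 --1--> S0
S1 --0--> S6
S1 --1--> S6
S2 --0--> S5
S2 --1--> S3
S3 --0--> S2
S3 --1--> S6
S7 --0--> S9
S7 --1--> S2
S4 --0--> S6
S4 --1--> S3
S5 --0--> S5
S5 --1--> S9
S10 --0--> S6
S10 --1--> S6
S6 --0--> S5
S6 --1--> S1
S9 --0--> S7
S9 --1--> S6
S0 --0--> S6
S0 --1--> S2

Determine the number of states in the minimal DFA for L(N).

Reachable states from the start: {S0,S1,S2,S3,S5,S6,S7,S8,S9}. Unreachable: {S4,S10} — drop them.
Initial partition by acceptance: {S0,S1,S3,S5,S7,S9} | {S2,S6,S8}.
Refine {S0,S1,S3,S5,S7,S9} on symbol 0: members go to different blocks, giving {S0,S1,S3} and {S5,S7,S9}.
Refine {S2,S6,S8} on symbol 0: members go to different blocks, giving {S2,S6} and {S8}.
On input 1, block {S5,S7,S9} splits into {S7,S9} and {S5}.
The partition is now stable with 5 blocks: {S0,S1,S3} | {S2,S6} | {S7,S9} | {S8} | {S5}.

5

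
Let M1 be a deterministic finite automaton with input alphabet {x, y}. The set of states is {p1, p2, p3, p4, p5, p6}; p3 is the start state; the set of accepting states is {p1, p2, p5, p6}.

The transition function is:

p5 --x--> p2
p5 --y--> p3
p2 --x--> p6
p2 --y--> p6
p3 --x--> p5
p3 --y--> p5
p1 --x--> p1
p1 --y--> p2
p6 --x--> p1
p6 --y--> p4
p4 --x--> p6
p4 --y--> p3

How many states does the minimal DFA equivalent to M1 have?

All states are reachable from the start state.
Initial partition by acceptance: {p1,p2,p5,p6} | {p3,p4}.
Split {p1,p2,p5,p6} by δ(·,y) → {p1,p2} and {p5,p6}.
On input x, block {p1,p2} splits into {p1} and {p2}.
Split {p3,p4} by δ(·,y) → {p3} and {p4}.
Refine {p5,p6} on symbol x: members go to different blocks, giving {p5} and {p6}.
The partition is now stable with 6 blocks: {p1} | {p3} | {p5} | {p2} | {p4} | {p6}.

6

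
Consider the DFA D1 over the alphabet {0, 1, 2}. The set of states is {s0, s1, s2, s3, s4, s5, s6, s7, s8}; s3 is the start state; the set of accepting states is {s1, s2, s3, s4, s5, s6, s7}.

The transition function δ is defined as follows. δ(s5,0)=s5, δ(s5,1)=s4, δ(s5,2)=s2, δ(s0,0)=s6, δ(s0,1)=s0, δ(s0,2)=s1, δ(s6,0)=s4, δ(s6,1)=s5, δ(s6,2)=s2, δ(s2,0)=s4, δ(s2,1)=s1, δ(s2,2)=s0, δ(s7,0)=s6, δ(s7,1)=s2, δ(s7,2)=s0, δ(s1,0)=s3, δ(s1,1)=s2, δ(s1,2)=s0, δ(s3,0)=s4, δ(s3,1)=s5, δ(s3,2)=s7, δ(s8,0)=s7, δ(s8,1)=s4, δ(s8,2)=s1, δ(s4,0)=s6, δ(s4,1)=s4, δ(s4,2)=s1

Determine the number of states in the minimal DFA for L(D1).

3

States {s8} cannot be reached from the start state, so discard them.
Initial partition by acceptance: {s1,s2,s3,s4,s5,s6,s7} | {s0}.
On input 2, block {s1,s2,s3,s4,s5,s6,s7} splits into {s3,s4,s5,s6} and {s1,s2,s7}.
No further refinement is possible. Final partition (3 blocks): {s3,s4,s5,s6} | {s0} | {s1,s2,s7}.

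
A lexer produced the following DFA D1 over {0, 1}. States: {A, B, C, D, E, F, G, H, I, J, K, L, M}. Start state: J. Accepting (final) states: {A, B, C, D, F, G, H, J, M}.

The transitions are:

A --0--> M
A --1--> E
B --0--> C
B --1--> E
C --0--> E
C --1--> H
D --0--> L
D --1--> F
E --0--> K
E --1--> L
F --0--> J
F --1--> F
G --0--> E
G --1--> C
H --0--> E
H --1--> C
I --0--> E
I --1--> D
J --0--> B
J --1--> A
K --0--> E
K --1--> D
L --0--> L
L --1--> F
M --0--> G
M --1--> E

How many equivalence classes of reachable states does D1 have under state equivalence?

9

Reachable states from the start: {A,B,C,D,E,F,G,H,J,K,L,M}. Unreachable: {I} — drop them.
P0 = {A,B,C,D,F,G,H,J,M} | {E,K,L}.
On input 0, block {A,B,C,D,F,G,H,J,M} splits into {A,B,F,J,M} and {C,D,G,H}.
Split {A,B,F,J,M} by δ(·,0) → {A,F,J} and {B,M}.
Refine {A,F,J} on symbol 0: members go to different blocks, giving {A,J} and {F}.
Split {A,J} by δ(·,1) → {A} and {J}.
Split {E,K,L} by δ(·,1) → {E} and {K} and {L}.
On input 0, block {C,D,G,H} splits into {C,G,H} and {D}.
The partition is now stable with 9 blocks: {A} | {E} | {C,G,H} | {B,M} | {F} | {J} | {K} | {L} | {D}.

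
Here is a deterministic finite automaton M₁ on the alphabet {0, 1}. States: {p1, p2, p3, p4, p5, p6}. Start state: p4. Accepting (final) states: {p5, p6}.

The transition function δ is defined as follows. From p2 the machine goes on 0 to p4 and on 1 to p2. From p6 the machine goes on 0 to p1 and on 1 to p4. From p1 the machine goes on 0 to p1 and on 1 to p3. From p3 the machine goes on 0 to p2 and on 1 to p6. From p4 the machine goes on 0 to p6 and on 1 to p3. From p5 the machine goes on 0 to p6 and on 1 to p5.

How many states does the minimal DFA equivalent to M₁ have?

States {p5} cannot be reached from the start state, so discard them.
Initial partition by acceptance: {p6} | {p1,p2,p3,p4}.
Refine {p1,p2,p3,p4} on symbol 0: members go to different blocks, giving {p1,p2,p3} and {p4}.
Split {p1,p2,p3} by δ(·,0) → {p1,p3} and {p2}.
Refine {p1,p3} on symbol 0: members go to different blocks, giving {p1} and {p3}.
Stable partition: {p6} | {p1} | {p4} | {p2} | {p3} — 5 equivalence classes.

5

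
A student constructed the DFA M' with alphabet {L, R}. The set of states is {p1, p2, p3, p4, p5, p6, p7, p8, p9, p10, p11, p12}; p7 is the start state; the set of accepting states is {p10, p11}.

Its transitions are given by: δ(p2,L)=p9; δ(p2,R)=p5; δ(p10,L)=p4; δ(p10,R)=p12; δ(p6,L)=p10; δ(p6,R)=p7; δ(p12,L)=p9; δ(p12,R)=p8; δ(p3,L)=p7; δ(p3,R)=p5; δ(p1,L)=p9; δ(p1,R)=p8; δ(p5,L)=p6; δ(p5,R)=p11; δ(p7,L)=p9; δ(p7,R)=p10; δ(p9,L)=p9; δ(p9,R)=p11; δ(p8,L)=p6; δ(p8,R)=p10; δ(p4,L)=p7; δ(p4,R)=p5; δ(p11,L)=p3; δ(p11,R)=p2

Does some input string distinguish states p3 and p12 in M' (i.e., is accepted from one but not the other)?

No

Reachable states from the start: {p2,p3,p4,p5,p6,p7,p8,p9,p10,p11,p12}. Unreachable: {p1} — drop them.
P0 = {p10,p11} | {p2,p3,p4,p5,p6,p7,p8,p9,p12}.
On input L, block {p2,p3,p4,p5,p6,p7,p8,p9,p12} splits into {p2,p3,p4,p5,p7,p8,p9,p12} and {p6}.
Split {p2,p3,p4,p5,p7,p8,p9,p12} by δ(·,L) → {p2,p3,p4,p7,p9,p12} and {p5,p8}.
On input R, block {p2,p3,p4,p7,p9,p12} splits into {p2,p3,p4,p12} and {p7,p9}.
The partition is now stable with 5 blocks: {p10,p11} | {p2,p3,p4,p12} | {p6} | {p5,p8} | {p7,p9}.
p3 and p12 lie in the same block of the stable partition, so they are equivalent — no string distinguishes them.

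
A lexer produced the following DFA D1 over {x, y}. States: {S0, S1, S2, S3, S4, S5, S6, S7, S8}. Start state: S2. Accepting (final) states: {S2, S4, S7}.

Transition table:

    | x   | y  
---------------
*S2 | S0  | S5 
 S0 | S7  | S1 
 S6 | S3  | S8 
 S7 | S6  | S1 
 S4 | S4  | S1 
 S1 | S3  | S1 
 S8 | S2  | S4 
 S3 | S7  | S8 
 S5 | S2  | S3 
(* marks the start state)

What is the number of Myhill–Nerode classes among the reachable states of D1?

All states are reachable from the start state.
Start with accepting vs non-accepting: {S2,S4,S7} | {S0,S1,S3,S5,S6,S8}.
Refine {S2,S4,S7} on symbol x: members go to different blocks, giving {S2,S7} and {S4}.
Refine {S0,S1,S3,S5,S6,S8} on symbol x: members go to different blocks, giving {S0,S3,S5,S8} and {S1,S6}.
Split {S2,S7} by δ(·,x) → {S2} and {S7}.
On input x, block {S0,S3,S5,S8} splits into {S0,S3} and {S5,S8}.
On input y, block {S0,S3} splits into {S0} and {S3}.
Refine {S1,S6} on symbol y: members go to different blocks, giving {S1} and {S6}.
Split {S5,S8} by δ(·,y) → {S5} and {S8}.
Stable partition: {S2} | {S0} | {S4} | {S1} | {S7} | {S5} | {S3} | {S6} | {S8} — 9 equivalence classes.

9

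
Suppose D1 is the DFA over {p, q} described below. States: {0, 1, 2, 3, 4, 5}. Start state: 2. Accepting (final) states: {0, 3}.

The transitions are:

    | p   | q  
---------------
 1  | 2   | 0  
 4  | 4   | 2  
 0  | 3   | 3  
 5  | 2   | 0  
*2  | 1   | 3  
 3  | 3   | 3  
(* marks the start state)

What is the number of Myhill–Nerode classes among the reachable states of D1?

2

Reachable states from the start: {0,1,2,3}. Unreachable: {4,5} — drop them.
Start with accepting vs non-accepting: {0,3} | {1,2}.
The partition is now stable with 2 blocks: {0,3} | {1,2}.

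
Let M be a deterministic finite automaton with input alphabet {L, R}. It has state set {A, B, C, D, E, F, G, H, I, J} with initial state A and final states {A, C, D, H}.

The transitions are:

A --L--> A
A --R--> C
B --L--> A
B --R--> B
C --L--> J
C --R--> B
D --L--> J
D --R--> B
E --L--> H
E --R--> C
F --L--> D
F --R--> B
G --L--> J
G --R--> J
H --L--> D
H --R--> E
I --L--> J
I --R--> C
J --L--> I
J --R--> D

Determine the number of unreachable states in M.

No path from A leads to E, F, G, H; the other 6 states are all reachable.

4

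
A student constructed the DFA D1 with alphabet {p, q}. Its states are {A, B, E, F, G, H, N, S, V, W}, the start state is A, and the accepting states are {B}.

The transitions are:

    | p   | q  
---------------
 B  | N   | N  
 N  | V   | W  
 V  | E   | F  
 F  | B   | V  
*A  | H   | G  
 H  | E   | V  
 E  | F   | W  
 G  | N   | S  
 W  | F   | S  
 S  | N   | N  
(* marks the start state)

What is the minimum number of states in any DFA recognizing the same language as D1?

10

All states are reachable from the start state.
Start with accepting vs non-accepting: {B} | {A,E,F,G,H,N,S,V,W}.
Refine {A,E,F,G,H,N,S,V,W} on symbol p: members go to different blocks, giving {A,E,G,H,N,S,V,W} and {F}.
Refine {A,E,G,H,N,S,V,W} on symbol p: members go to different blocks, giving {A,G,H,N,S,V} and {E,W}.
Split {A,G,H,N,S,V} by δ(·,p) → {A,G,N,S} and {H,V}.
Split {A,G,N,S} by δ(·,p) → {A,N} and {G,S}.
On input q, block {A,N} splits into {N} and {A}.
On input q, block {E,W} splits into {E} and {W}.
Split {H,V} by δ(·,q) → {V} and {H}.
Split {G,S} by δ(·,q) → {S} and {G}.
No further refinement is possible. Final partition (10 blocks): {B} | {N} | {F} | {E} | {V} | {S} | {A} | {W} | {H} | {G}.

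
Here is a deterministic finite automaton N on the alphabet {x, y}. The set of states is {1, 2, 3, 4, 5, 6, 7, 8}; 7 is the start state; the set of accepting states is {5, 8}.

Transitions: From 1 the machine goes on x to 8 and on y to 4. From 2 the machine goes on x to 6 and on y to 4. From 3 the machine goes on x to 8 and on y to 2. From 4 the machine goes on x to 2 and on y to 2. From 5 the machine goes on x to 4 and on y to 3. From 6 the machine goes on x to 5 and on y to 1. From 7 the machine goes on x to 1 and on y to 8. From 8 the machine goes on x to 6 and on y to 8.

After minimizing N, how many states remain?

8

All states are reachable from the start state.
P0 = {5,8} | {1,2,3,4,6,7}.
Refine {5,8} on symbol y: members go to different blocks, giving {5} and {8}.
On input x, block {1,2,3,4,6,7} splits into {2,4,7} and {1,3} and {6}.
Refine {2,4,7} on symbol x: members go to different blocks, giving {2} and {4} and {7}.
On input y, block {1,3} splits into {1} and {3}.
No further refinement is possible. Final partition (8 blocks): {5} | {2} | {8} | {1} | {6} | {4} | {7} | {3}.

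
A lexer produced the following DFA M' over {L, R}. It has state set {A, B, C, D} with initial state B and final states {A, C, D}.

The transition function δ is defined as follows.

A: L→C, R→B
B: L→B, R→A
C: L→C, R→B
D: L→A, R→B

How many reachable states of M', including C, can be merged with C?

Reachable states from the start: {A,B,C}. Unreachable: {D} — drop them.
Initial partition by acceptance: {A,C} | {B}.
No further refinement is possible. Final partition (2 blocks): {A,C} | {B}.
The equivalence class containing C is {A,C}, of size 2.

2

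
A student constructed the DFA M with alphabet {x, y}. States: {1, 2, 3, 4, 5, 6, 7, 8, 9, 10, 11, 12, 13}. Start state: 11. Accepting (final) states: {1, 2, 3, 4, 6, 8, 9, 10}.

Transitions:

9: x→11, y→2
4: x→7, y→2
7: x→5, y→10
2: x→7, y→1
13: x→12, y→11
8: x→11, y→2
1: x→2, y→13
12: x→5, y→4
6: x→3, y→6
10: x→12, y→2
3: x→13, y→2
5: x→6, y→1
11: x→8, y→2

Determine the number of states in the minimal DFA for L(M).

First remove the unreachable states {9}; 12 states remain.
P0 = {1,2,3,4,6,8,10} | {5,7,11,12,13}.
Split {1,2,3,4,6,8,10} by δ(·,x) → {2,3,4,8,10} and {1,6}.
On input y, block {2,3,4,8,10} splits into {3,4,8,10} and {2}.
Split {5,7,11,12,13} by δ(·,x) → {7,12,13} and {5} and {11}.
On input x, block {3,4,8,10} splits into {3,4,10} and {8}.
Refine {7,12,13} on symbol x: members go to different blocks, giving {7,12} and {13}.
Refine {3,4,10} on symbol x: members go to different blocks, giving {4,10} and {3}.
Refine {1,6} on symbol x: members go to different blocks, giving {1} and {6}.
No further refinement is possible. Final partition (10 blocks): {4,10} | {7,12} | {1} | {2} | {5} | {11} | {8} | {13} | {3} | {6}.

10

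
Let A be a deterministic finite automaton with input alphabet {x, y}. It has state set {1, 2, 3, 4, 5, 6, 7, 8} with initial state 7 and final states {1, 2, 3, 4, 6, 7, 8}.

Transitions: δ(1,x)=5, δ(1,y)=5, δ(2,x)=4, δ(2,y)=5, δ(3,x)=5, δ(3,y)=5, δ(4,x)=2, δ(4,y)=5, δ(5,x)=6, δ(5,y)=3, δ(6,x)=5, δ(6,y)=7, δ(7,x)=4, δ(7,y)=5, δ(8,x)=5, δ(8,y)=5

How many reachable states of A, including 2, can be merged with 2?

First remove the unreachable states {1,8}; 6 states remain.
Start with accepting vs non-accepting: {2,3,4,6,7} | {5}.
Refine {2,3,4,6,7} on symbol x: members go to different blocks, giving {2,4,7} and {3,6}.
Split {3,6} by δ(·,y) → {3} and {6}.
No further refinement is possible. Final partition (4 blocks): {2,4,7} | {5} | {3} | {6}.
The equivalence class containing 2 is {2,4,7}, of size 3.

3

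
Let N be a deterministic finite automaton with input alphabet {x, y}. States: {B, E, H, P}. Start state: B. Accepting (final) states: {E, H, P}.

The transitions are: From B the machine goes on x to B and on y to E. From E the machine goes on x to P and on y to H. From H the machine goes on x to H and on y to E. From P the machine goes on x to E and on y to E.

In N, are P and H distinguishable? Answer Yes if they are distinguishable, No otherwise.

No

Every state is reachable, so we keep all 4.
Start with accepting vs non-accepting: {E,H,P} | {B}.
Stable partition: {E,H,P} | {B} — 2 equivalence classes.
P and H lie in the same block of the stable partition, so they are equivalent — no string distinguishes them.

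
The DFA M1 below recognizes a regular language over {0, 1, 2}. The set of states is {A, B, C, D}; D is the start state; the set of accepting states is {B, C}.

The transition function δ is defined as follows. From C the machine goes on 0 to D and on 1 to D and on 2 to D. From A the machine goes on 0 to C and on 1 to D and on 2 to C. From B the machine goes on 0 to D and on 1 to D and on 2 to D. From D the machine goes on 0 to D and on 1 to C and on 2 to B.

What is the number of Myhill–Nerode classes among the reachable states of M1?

First remove the unreachable states {A}; 3 states remain.
P0 = {B,C} | {D}.
The partition is now stable with 2 blocks: {B,C} | {D}.

2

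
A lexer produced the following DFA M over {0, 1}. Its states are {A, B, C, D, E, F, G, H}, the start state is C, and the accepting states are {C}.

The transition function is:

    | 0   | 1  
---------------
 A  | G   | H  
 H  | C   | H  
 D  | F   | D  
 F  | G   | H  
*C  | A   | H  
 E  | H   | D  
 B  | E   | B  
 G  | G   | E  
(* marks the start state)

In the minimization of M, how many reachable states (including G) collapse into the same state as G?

1

First remove the unreachable states {B}; 7 states remain.
P0 = {C} | {A,D,E,F,G,H}.
On input 0, block {A,D,E,F,G,H} splits into {A,D,E,F,G} and {H}.
On input 0, block {A,D,E,F,G} splits into {A,D,F,G} and {E}.
Refine {A,D,F,G} on symbol 1: members go to different blocks, giving {A,F} and {D} and {G}.
The partition is now stable with 6 blocks: {C} | {A,F} | {H} | {E} | {D} | {G}.
The equivalence class containing G is {G}, of size 1.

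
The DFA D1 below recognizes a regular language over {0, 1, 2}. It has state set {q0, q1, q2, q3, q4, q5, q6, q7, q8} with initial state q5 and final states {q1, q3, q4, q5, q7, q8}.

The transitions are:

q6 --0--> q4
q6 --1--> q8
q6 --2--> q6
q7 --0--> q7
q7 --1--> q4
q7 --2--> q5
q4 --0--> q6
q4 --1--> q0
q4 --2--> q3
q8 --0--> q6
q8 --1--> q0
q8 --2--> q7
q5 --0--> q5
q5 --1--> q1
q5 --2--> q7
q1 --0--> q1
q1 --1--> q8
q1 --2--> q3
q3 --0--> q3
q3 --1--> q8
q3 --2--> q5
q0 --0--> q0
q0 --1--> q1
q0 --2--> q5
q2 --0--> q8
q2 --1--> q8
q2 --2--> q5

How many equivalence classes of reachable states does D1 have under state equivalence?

Reachable states from the start: {q0,q1,q3,q4,q5,q6,q7,q8}. Unreachable: {q2} — drop them.
P0 = {q1,q3,q4,q5,q7,q8} | {q0,q6}.
Refine {q1,q3,q4,q5,q7,q8} on symbol 0: members go to different blocks, giving {q1,q3,q5,q7} and {q4,q8}.
Refine {q1,q3,q5,q7} on symbol 1: members go to different blocks, giving {q1,q3,q7} and {q5}.
Split {q1,q3,q7} by δ(·,2) → {q3,q7} and {q1}.
On input 0, block {q0,q6} splits into {q0} and {q6}.
The partition is now stable with 6 blocks: {q3,q7} | {q0} | {q4,q8} | {q5} | {q1} | {q6}.

6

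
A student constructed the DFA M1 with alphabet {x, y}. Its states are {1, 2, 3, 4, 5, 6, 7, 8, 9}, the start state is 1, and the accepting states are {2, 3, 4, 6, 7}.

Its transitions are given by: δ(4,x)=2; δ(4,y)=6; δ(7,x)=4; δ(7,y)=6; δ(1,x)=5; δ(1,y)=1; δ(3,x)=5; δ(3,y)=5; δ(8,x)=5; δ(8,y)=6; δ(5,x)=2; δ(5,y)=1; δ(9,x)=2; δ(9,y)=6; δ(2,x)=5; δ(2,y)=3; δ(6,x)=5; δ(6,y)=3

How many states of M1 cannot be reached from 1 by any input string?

No path from 1 leads to 4, 6, 7, 8, 9; the other 4 states are all reachable.

5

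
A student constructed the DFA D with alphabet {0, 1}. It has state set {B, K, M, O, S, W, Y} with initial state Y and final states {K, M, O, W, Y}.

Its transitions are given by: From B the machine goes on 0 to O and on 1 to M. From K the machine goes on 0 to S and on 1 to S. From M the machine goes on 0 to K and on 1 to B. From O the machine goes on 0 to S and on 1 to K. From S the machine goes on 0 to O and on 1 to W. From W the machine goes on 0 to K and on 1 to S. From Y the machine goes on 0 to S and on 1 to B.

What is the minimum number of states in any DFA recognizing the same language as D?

Every state is reachable, so we keep all 7.
P0 = {K,M,O,W,Y} | {B,S}.
Split {K,M,O,W,Y} by δ(·,0) → {K,O,Y} and {M,W}.
Refine {K,O,Y} on symbol 1: members go to different blocks, giving {K,Y} and {O}.
The partition is now stable with 4 blocks: {K,Y} | {B,S} | {M,W} | {O}.

4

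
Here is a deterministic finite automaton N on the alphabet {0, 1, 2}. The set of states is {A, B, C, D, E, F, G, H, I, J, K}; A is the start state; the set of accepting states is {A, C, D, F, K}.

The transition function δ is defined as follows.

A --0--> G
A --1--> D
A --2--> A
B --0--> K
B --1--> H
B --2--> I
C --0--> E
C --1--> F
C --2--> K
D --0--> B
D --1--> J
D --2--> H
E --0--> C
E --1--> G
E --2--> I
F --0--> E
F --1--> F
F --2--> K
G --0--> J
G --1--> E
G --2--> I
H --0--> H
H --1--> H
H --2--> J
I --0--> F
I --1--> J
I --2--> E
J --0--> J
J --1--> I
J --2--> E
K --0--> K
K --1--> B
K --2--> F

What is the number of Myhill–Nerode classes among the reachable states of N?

8

Every state is reachable, so we keep all 11.
Start with accepting vs non-accepting: {A,C,D,F,K} | {B,E,G,H,I,J}.
Split {A,C,D,F,K} by δ(·,0) → {A,C,D,F} and {K}.
On input 1, block {A,C,D,F} splits into {A,C,F} and {D}.
Split {A,C,F} by δ(·,1) → {C,F} and {A}.
On input 0, block {B,E,G,H,I,J} splits into {G,H,J} and {E,I} and {B}.
Refine {G,H,J} on symbol 1: members go to different blocks, giving {G,J} and {H}.
No further refinement is possible. Final partition (8 blocks): {C,F} | {G,J} | {K} | {D} | {A} | {E,I} | {B} | {H}.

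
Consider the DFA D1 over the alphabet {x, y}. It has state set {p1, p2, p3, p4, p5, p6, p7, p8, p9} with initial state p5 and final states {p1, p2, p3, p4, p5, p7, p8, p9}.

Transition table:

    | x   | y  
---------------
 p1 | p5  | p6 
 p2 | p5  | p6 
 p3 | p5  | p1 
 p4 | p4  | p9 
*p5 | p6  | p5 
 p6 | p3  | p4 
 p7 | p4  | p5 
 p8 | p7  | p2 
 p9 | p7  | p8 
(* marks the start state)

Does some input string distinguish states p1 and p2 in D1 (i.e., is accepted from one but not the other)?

Start with accepting vs non-accepting: {p1,p2,p3,p4,p5,p7,p8,p9} | {p6}.
Split {p1,p2,p3,p4,p5,p7,p8,p9} by δ(·,x) → {p1,p2,p3,p4,p7,p8,p9} and {p5}.
On input x, block {p1,p2,p3,p4,p7,p8,p9} splits into {p4,p7,p8,p9} and {p1,p2,p3}.
On input y, block {p4,p7,p8,p9} splits into {p4,p9} and {p7} and {p8}.
Split {p4,p9} by δ(·,x) → {p4} and {p9}.
Split {p1,p2,p3} by δ(·,y) → {p1,p2} and {p3}.
No further refinement is possible. Final partition (8 blocks): {p4} | {p6} | {p5} | {p1,p2} | {p7} | {p8} | {p9} | {p3}.
p1 and p2 lie in the same block of the stable partition, so they are equivalent — no string distinguishes them.

No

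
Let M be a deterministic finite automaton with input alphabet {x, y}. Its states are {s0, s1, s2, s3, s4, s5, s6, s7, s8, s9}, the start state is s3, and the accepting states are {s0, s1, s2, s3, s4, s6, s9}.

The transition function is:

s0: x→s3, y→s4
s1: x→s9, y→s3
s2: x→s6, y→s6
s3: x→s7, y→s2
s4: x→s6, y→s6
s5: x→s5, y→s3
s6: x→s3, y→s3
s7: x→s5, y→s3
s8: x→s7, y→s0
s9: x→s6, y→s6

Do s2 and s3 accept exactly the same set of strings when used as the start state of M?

No

States {s0,s1,s4,s8,s9} cannot be reached from the start state, so discard them.
Initial partition by acceptance: {s2,s3,s6} | {s5,s7}.
Refine {s2,s3,s6} on symbol x: members go to different blocks, giving {s2,s6} and {s3}.
On input x, block {s2,s6} splits into {s2} and {s6}.
No further refinement is possible. Final partition (4 blocks): {s2} | {s5,s7} | {s3} | {s6}.
s2 and s3 end up in different blocks, so they are distinguishable. For instance, the string 'x' is accepted from only s2.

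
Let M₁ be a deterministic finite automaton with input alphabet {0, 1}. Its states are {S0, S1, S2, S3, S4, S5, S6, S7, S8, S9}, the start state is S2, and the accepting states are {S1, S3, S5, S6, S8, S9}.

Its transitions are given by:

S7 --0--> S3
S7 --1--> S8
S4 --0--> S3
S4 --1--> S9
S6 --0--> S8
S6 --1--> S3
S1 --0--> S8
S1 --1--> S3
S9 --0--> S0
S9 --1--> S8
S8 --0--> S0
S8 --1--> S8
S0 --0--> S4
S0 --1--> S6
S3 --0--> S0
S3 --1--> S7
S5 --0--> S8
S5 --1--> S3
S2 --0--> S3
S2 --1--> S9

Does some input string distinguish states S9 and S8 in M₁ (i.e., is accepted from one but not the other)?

No

First remove the unreachable states {S1,S5}; 8 states remain.
Initial partition by acceptance: {S3,S6,S8,S9} | {S0,S2,S4,S7}.
Refine {S3,S6,S8,S9} on symbol 0: members go to different blocks, giving {S3,S8,S9} and {S6}.
On input 1, block {S3,S8,S9} splits into {S8,S9} and {S3}.
On input 0, block {S0,S2,S4,S7} splits into {S2,S4,S7} and {S0}.
The partition is now stable with 5 blocks: {S8,S9} | {S2,S4,S7} | {S6} | {S3} | {S0}.
S9 and S8 lie in the same block of the stable partition, so they are equivalent — no string distinguishes them.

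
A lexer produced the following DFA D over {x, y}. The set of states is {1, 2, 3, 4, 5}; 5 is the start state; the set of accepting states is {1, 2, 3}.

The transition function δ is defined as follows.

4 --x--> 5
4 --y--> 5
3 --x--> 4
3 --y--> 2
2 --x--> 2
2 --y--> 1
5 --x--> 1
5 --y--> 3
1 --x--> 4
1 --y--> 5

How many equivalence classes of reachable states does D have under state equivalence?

Every state is reachable, so we keep all 5.
P0 = {1,2,3} | {4,5}.
On input x, block {1,2,3} splits into {1,3} and {2}.
On input y, block {1,3} splits into {1} and {3}.
Split {4,5} by δ(·,x) → {4} and {5}.
Stable partition: {1} | {4} | {2} | {3} | {5} — 5 equivalence classes.

5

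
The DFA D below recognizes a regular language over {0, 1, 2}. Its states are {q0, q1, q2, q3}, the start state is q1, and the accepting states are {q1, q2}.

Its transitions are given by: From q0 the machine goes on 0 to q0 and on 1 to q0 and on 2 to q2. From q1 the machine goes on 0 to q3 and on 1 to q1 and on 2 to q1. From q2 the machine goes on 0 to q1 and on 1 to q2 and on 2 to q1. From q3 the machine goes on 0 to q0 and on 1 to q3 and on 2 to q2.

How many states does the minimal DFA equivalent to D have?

3

Every state is reachable, so we keep all 4.
Start with accepting vs non-accepting: {q1,q2} | {q0,q3}.
Refine {q1,q2} on symbol 0: members go to different blocks, giving {q1} and {q2}.
No further refinement is possible. Final partition (3 blocks): {q1} | {q0,q3} | {q2}.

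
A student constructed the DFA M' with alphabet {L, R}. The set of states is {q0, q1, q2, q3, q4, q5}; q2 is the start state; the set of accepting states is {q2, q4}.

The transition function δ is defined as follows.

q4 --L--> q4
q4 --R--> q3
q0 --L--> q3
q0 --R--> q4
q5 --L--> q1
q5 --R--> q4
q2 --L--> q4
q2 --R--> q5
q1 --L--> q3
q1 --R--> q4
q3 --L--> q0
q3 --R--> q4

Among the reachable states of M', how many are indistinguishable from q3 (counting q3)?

4

Start with accepting vs non-accepting: {q2,q4} | {q0,q1,q3,q5}.
The partition is now stable with 2 blocks: {q2,q4} | {q0,q1,q3,q5}.
State q3 belongs to the block {q0,q1,q3,q5}, which has 4 states.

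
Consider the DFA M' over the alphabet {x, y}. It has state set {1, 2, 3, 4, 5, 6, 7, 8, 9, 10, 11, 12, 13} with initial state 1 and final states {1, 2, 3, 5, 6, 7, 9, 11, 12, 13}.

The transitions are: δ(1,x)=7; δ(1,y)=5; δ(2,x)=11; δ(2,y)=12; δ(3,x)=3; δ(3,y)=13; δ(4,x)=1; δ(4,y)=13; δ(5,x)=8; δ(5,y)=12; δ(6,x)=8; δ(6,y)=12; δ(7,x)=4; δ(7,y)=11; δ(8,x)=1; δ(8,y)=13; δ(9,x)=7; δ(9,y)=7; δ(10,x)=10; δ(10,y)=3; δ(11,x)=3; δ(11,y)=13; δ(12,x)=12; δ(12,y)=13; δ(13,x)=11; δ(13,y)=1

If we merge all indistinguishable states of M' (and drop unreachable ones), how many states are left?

5

States {2,6,9,10} cannot be reached from the start state, so discard them.
Initial partition by acceptance: {1,3,5,7,11,12,13} | {4,8}.
On input x, block {1,3,5,7,11,12,13} splits into {1,3,11,12,13} and {5,7}.
Split {1,3,11,12,13} by δ(·,x) → {3,11,12,13} and {1}.
On input y, block {3,11,12,13} splits into {3,11,12} and {13}.
The partition is now stable with 5 blocks: {3,11,12} | {4,8} | {5,7} | {1} | {13}.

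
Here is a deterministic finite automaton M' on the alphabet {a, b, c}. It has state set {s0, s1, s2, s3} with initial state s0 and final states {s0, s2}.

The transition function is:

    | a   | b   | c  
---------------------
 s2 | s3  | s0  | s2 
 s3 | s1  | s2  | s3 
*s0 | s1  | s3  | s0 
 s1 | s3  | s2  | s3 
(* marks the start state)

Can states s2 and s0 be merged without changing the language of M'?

No

Initial partition by acceptance: {s0,s2} | {s1,s3}.
Split {s0,s2} by δ(·,b) → {s0} and {s2}.
No further refinement is possible. Final partition (3 blocks): {s0} | {s1,s3} | {s2}.
s2 and s0 end up in different blocks, so they are distinguishable. For instance, the string 'b' is accepted from only s2.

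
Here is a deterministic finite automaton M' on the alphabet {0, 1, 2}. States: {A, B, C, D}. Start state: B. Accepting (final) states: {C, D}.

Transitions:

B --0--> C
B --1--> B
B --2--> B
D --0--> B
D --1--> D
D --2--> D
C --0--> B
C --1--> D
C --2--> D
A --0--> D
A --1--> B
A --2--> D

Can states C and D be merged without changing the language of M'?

Yes

States {A} cannot be reached from the start state, so discard them.
P0 = {C,D} | {B}.
Stable partition: {C,D} | {B} — 2 equivalence classes.
C and D lie in the same block of the stable partition, so they are equivalent — no string distinguishes them.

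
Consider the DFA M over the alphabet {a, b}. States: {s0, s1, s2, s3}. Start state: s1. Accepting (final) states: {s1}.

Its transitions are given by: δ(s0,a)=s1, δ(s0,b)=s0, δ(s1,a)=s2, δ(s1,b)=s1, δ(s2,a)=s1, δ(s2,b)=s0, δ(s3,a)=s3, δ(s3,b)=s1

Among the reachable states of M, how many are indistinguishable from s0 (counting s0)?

States {s3} cannot be reached from the start state, so discard them.
Initial partition by acceptance: {s1} | {s0,s2}.
No further refinement is possible. Final partition (2 blocks): {s1} | {s0,s2}.
The equivalence class containing s0 is {s0,s2}, of size 2.

2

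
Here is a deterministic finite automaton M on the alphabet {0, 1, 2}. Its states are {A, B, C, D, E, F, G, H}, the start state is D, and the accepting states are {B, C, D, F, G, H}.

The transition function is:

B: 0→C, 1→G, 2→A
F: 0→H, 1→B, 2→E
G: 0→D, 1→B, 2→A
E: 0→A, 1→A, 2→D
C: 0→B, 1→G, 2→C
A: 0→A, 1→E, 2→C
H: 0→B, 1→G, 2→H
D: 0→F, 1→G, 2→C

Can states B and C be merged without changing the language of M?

No

Every state is reachable, so we keep all 8.
Start with accepting vs non-accepting: {B,C,D,F,G,H} | {A,E}.
On input 2, block {B,C,D,F,G,H} splits into {B,F,G} and {C,D,H}.
No further refinement is possible. Final partition (3 blocks): {B,F,G} | {A,E} | {C,D,H}.
B and C end up in different blocks, so they are distinguishable. For instance, the string '2' is accepted from only C.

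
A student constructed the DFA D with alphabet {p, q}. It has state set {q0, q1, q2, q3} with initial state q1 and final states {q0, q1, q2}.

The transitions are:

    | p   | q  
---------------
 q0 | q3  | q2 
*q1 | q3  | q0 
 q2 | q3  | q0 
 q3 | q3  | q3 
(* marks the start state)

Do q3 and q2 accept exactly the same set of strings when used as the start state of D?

No

Every state is reachable, so we keep all 4.
Initial partition by acceptance: {q0,q1,q2} | {q3}.
Stable partition: {q0,q1,q2} | {q3} — 2 equivalence classes.
q3 and q2 end up in different blocks, so they are distinguishable. For instance, the string 'ε' is accepted from only q2.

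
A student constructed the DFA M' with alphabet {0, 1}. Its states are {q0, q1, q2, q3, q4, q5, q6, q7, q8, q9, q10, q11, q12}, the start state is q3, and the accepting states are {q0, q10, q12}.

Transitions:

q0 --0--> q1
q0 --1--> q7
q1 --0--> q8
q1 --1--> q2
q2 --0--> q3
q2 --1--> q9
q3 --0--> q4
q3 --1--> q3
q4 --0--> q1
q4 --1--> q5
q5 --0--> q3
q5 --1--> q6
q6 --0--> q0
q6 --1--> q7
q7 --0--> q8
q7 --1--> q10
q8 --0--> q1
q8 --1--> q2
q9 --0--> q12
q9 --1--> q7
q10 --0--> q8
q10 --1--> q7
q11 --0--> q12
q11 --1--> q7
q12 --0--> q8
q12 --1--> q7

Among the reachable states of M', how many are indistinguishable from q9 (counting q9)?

Reachable states from the start: {q0,q1,q2,q3,q4,q5,q6,q7,q8,q9,q10,q12}. Unreachable: {q11} — drop them.
Initial partition by acceptance: {q0,q10,q12} | {q1,q2,q3,q4,q5,q6,q7,q8,q9}.
Split {q1,q2,q3,q4,q5,q6,q7,q8,q9} by δ(·,0) → {q1,q2,q3,q4,q5,q7,q8} and {q6,q9}.
Split {q1,q2,q3,q4,q5,q7,q8} by δ(·,1) → {q1,q3,q4,q8} and {q2,q5} and {q7}.
Split {q1,q3,q4,q8} by δ(·,1) → {q1,q4,q8} and {q3}.
No further refinement is possible. Final partition (6 blocks): {q0,q10,q12} | {q1,q4,q8} | {q6,q9} | {q2,q5} | {q7} | {q3}.
State q9 belongs to the block {q6,q9}, which has 2 states.

2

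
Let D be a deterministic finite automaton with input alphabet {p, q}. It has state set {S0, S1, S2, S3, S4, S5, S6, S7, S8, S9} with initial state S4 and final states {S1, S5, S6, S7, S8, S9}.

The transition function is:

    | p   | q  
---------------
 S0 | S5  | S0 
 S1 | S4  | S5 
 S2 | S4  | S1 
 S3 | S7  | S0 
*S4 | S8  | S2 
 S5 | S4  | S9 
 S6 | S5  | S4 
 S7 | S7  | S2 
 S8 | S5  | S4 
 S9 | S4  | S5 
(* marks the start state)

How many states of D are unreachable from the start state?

4

BFS from S4 reaches {S1, S2, S4, S5, S8, S9}; the 4 state(s) S0, S3, S6, S7 are never visited.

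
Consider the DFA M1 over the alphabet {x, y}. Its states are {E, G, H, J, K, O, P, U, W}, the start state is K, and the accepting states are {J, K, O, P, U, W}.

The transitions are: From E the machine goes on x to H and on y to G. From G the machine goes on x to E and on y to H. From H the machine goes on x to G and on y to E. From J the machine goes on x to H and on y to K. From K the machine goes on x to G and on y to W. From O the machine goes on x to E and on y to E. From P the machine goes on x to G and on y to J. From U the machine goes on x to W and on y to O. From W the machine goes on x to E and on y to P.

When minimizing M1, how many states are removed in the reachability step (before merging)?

BFS from K reaches {E, G, H, J, K, P, W}; the 2 state(s) O, U are never visited.

2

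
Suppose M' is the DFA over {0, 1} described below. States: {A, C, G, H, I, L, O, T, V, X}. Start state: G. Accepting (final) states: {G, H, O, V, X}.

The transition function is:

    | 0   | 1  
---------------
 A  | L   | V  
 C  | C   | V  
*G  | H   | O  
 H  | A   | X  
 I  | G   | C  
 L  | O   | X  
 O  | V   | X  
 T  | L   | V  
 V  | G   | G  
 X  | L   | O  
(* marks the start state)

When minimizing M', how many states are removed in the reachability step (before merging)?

3

No path from G leads to C, I, T; the other 7 states are all reachable.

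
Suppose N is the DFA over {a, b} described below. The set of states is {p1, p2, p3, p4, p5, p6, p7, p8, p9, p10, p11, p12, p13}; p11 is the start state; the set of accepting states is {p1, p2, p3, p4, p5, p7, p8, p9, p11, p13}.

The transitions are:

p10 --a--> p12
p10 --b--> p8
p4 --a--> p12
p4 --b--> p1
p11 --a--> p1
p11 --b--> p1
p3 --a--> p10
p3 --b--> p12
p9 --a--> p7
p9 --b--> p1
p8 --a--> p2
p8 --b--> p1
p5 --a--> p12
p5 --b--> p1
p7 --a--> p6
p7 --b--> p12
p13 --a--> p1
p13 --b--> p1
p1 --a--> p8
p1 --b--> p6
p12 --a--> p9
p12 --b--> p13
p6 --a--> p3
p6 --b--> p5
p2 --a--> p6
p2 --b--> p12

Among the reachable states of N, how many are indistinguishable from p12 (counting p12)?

First remove the unreachable states {p4}; 12 states remain.
P0 = {p1,p2,p3,p5,p7,p8,p9,p11,p13} | {p6,p10,p12}.
Split {p1,p2,p3,p5,p7,p8,p9,p11,p13} by δ(·,a) → {p1,p8,p9,p11,p13} and {p2,p3,p5,p7}.
On input a, block {p1,p8,p9,p11,p13} splits into {p1,p11,p13} and {p8,p9}.
On input a, block {p1,p11,p13} splits into {p11,p13} and {p1}.
Refine {p6,p10,p12} on symbol a: members go to different blocks, giving {p6} and {p10} and {p12}.
Refine {p2,p3,p5,p7} on symbol a: members go to different blocks, giving {p2,p7} and {p3} and {p5}.
Stable partition: {p11,p13} | {p6} | {p2,p7} | {p8,p9} | {p1} | {p10} | {p12} | {p3} | {p5} — 9 equivalence classes.
State p12 belongs to the block {p12}, which has 1 states.

1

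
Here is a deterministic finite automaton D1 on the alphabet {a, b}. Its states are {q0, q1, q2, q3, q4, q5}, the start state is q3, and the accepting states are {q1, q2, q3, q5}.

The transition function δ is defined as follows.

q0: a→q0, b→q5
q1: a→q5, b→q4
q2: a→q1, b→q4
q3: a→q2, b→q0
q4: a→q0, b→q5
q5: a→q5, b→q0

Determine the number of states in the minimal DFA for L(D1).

2

All states are reachable from the start state.
Start with accepting vs non-accepting: {q1,q2,q3,q5} | {q0,q4}.
Stable partition: {q1,q2,q3,q5} | {q0,q4} — 2 equivalence classes.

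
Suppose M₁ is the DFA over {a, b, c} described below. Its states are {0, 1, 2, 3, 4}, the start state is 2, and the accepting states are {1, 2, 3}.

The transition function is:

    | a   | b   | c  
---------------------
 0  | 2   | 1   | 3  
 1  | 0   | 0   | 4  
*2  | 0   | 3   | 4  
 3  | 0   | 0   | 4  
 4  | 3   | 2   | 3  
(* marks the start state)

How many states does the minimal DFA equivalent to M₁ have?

Initial partition by acceptance: {1,2,3} | {0,4}.
Split {1,2,3} by δ(·,b) → {1,3} and {2}.
Refine {0,4} on symbol a: members go to different blocks, giving {0} and {4}.
Stable partition: {1,3} | {0} | {2} | {4} — 4 equivalence classes.

4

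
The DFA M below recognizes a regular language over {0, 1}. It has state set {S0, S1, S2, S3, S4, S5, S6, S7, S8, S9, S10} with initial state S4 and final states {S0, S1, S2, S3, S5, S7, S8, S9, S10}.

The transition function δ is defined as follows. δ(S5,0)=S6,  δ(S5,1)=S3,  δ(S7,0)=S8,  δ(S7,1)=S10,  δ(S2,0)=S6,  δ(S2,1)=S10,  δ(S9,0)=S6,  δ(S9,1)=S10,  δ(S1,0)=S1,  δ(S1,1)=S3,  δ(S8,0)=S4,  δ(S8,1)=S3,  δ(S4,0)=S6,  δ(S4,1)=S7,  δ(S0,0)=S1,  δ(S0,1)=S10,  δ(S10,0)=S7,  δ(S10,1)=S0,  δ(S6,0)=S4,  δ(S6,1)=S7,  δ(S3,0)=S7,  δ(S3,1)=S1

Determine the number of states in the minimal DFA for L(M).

5

States {S2,S5,S9} cannot be reached from the start state, so discard them.
Initial partition by acceptance: {S0,S1,S3,S7,S8,S10} | {S4,S6}.
Refine {S0,S1,S3,S7,S8,S10} on symbol 0: members go to different blocks, giving {S0,S1,S3,S7,S10} and {S8}.
On input 0, block {S0,S1,S3,S7,S10} splits into {S0,S1,S3,S10} and {S7}.
Split {S0,S1,S3,S10} by δ(·,0) → {S0,S1} and {S3,S10}.
No further refinement is possible. Final partition (5 blocks): {S0,S1} | {S4,S6} | {S8} | {S7} | {S3,S10}.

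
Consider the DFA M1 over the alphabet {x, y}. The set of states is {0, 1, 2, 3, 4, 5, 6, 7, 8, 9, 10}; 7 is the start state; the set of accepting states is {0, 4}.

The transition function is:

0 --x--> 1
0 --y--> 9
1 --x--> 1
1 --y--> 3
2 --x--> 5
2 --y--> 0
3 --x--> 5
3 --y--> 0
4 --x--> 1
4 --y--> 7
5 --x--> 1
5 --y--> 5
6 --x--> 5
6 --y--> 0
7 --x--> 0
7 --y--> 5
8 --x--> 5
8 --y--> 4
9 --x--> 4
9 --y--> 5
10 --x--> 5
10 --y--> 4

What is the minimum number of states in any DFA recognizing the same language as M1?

5

First remove the unreachable states {2,6,8,10}; 7 states remain.
P0 = {0,4} | {1,3,5,7,9}.
Split {1,3,5,7,9} by δ(·,x) → {1,3,5} and {7,9}.
Refine {1,3,5} on symbol y: members go to different blocks, giving {1,5} and {3}.
On input y, block {1,5} splits into {1} and {5}.
Stable partition: {0,4} | {1} | {7,9} | {3} | {5} — 5 equivalence classes.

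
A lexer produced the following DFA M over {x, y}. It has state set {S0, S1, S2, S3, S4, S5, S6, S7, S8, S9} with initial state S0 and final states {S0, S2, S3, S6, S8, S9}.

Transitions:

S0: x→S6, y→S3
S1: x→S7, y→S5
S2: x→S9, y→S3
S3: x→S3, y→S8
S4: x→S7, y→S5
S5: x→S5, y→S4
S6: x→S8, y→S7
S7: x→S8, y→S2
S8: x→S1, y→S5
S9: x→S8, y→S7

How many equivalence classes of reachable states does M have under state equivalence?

7

Every state is reachable, so we keep all 10.
Initial partition by acceptance: {S0,S2,S3,S6,S8,S9} | {S1,S4,S5,S7}.
Split {S0,S2,S3,S6,S8,S9} by δ(·,x) → {S0,S2,S3,S6,S9} and {S8}.
Split {S0,S2,S3,S6,S9} by δ(·,x) → {S0,S2,S3} and {S6,S9}.
Refine {S0,S2,S3} on symbol x: members go to different blocks, giving {S0,S2} and {S3}.
On input x, block {S1,S4,S5,S7} splits into {S1,S4,S5} and {S7}.
Split {S1,S4,S5} by δ(·,x) → {S1,S4} and {S5}.
The partition is now stable with 7 blocks: {S0,S2} | {S1,S4} | {S8} | {S6,S9} | {S3} | {S7} | {S5}.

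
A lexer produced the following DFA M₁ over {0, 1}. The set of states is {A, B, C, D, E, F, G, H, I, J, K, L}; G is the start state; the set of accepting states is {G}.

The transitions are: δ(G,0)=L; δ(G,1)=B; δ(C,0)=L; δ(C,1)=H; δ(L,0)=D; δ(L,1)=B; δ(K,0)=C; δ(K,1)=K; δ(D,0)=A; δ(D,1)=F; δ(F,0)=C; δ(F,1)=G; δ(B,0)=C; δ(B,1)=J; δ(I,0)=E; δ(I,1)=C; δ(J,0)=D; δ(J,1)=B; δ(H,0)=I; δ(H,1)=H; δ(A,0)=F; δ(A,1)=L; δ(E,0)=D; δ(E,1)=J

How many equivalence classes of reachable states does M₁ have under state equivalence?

Reachable states from the start: {A,B,C,D,E,F,G,H,I,J,L}. Unreachable: {K} — drop them.
P0 = {G} | {A,B,C,D,E,F,H,I,J,L}.
Split {A,B,C,D,E,F,H,I,J,L} by δ(·,1) → {A,B,C,D,E,H,I,J,L} and {F}.
Refine {A,B,C,D,E,H,I,J,L} on symbol 0: members go to different blocks, giving {B,C,D,E,H,I,J,L} and {A}.
Split {B,C,D,E,H,I,J,L} by δ(·,0) → {B,C,E,H,I,J,L} and {D}.
Split {B,C,E,H,I,J,L} by δ(·,0) → {B,C,H,I} and {E,J,L}.
Split {B,C,H,I} by δ(·,0) → {B,H} and {C,I}.
Refine {B,H} on symbol 1: members go to different blocks, giving {B} and {H}.
On input 1, block {E,J,L} splits into {J,L} and {E}.
Refine {C,I} on symbol 0: members go to different blocks, giving {C} and {I}.
Stable partition: {G} | {B} | {F} | {A} | {D} | {J,L} | {C} | {H} | {E} | {I} — 10 equivalence classes.

10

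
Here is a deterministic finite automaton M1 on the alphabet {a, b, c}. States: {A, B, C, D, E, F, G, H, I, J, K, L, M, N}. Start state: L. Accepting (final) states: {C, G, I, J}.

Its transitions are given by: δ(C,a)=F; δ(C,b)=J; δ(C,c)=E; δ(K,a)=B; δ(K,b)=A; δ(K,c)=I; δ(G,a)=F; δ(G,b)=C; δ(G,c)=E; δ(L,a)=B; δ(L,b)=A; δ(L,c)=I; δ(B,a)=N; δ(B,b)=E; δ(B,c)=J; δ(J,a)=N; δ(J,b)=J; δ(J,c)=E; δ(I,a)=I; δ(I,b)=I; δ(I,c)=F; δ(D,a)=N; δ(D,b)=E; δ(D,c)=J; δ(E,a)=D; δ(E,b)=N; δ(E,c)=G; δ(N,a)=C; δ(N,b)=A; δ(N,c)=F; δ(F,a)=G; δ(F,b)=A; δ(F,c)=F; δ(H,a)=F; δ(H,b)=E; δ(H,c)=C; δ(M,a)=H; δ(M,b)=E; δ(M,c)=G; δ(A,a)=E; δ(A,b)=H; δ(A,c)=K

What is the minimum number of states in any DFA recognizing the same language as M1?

States {M} cannot be reached from the start state, so discard them.
Initial partition by acceptance: {C,G,I,J} | {A,B,D,E,F,H,K,L,N}.
On input a, block {C,G,I,J} splits into {C,G,J} and {I}.
Split {A,B,D,E,F,H,K,L,N} by δ(·,a) → {A,B,D,E,H,K,L} and {F,N}.
Refine {A,B,D,E,H,K,L} on symbol a: members go to different blocks, giving {A,E,K,L} and {B,D,H}.
Refine {A,E,K,L} on symbol a: members go to different blocks, giving {E,K,L} and {A}.
Refine {E,K,L} on symbol b: members go to different blocks, giving {K,L} and {E}.
No further refinement is possible. Final partition (7 blocks): {C,G,J} | {K,L} | {I} | {F,N} | {B,D,H} | {A} | {E}.

7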